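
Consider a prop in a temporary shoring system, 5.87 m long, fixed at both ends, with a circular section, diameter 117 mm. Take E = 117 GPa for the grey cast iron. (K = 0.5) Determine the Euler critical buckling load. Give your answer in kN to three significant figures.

P_cr ≈ 1230 kN

I = πd⁴/64 = π×117⁴/64 = 9.198×10^6 mm⁴
I = 9.198×10^6 mm⁴ = 9.198×10^-6 m⁴
Effective length L_e = K·L = 0.5 × 5.87 = 2.935 m
P_cr = π²EI / L_e² = π² × 117×10⁹ × 9.198×10^-6 / 2.935² = 1.233×10^6 N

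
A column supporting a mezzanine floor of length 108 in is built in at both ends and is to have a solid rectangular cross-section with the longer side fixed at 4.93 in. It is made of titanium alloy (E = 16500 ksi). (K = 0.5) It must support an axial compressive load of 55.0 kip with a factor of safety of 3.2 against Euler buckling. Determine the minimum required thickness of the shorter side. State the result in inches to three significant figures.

Required P_cr = n·P = 3.2 × 55.0 = 176.0 kip
L_e = K·L = 0.5 × 108 = 54.00 in
Required I = P_cr·L_e²/(π²E) = 1.760×10^5 × 54.00² / (π² × 1.65×10^7) = 3.151 in⁴
Rectangle, weak axis: I_min = h·b³/12 with h = 4.93 in fixed  ⇒  b = (12I/h)^(1/3) = 1.97 in

b ≈ 1.97 in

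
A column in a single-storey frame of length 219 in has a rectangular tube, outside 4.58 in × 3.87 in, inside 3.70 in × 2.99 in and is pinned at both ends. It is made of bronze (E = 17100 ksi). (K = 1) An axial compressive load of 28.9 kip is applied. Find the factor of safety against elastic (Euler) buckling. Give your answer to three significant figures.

n ≈ 1.69

Weak-axis I_min = (h_o·b_o³ − h_i·b_i³)/12 with b_o = 3.87, b_i = 2.990 in (shorter outer/inner sides).
I_min = (4.58×3.87³ − 3.700×2.990³)/12 = 13.88 in⁴
Effective length L_e = K·L = 1 × 219 = 219.0 in
P_cr = π²EI / L_e² = π² × 17100×10³ × 13.88 / 219.0² = 4.884×10^4 lb
Factor of safety n = P_cr / P = 48.841 / 28.9 = 1.69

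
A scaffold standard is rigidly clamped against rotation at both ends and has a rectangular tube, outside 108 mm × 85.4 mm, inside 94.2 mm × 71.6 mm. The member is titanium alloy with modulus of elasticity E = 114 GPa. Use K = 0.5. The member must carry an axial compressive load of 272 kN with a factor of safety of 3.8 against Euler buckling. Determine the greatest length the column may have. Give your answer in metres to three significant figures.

L_max ≈ 3.44 m

Weak-axis I_min = (h_o·b_o³ − h_i·b_i³)/12 with b_o = 85.4, b_i = 71.60 mm (shorter outer/inner sides).
I_min = (108×85.4³ − 94.20×71.60³)/12 = 2.724×10^6 mm⁴
I = 2.724×10^-6 m⁴
Required critical load P_cr = n·P = 3.8 × 272 = 1034 kN = 1.034×10^6 N
From P_cr = π²EI/(K·L)²:  L = (1/K)·√(π²EI/P_cr) = (1/0.5)·√(π²×1.14×10^11×2.724×10^-6/1.034×10^6)
L = 3.44 m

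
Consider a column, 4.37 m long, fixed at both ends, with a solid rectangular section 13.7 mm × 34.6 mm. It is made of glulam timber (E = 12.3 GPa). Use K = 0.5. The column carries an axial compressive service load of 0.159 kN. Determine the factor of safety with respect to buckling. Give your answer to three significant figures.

Buckling occurs about the weak axis: I_min = h·b³/12 with b = 13.7 mm (the shorter side).
I_min = 34.6×13.7³/12 = 7.414×10^3 mm⁴
I = 7.414×10^3 mm⁴ = 7.414×10^-9 m⁴
Effective length L_e = K·L = 0.5 × 4.37 = 2.185 m
P_cr = π²EI / L_e² = π² × 12.3×10⁹ × 7.414×10^-9 / 2.185² = 188.5 N
Factor of safety n = P_cr / P = 0.18852 / 0.159 = 1.19

n ≈ 1.19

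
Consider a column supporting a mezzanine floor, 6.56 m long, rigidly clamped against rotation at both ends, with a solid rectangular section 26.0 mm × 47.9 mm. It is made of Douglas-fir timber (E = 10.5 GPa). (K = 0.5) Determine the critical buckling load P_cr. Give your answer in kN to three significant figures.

P_cr ≈ 0.676 kN

Buckling occurs about the weak axis: I_min = h·b³/12 with b = 26.0 mm (the shorter side).
I_min = 47.9×26.0³/12 = 7.016×10^4 mm⁴
I = 7.016×10^4 mm⁴ = 7.016×10^-8 m⁴
Effective length L_e = K·L = 0.5 × 6.56 = 3.280 m
P_cr = π²EI / L_e² = π² × 10.5×10⁹ × 7.016×10^-8 / 3.280² = 675.8 N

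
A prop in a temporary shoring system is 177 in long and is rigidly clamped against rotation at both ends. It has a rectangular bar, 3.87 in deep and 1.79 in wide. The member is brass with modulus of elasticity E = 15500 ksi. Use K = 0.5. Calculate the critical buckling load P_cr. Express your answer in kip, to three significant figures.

Buckling occurs about the weak axis: I_min = h·b³/12 with b = 1.79 in (the shorter side).
I_min = 3.87×1.79³/12 = 1.850 in⁴
Effective length L_e = K·L = 0.5 × 177 = 88.50 in
P_cr = π²EI / L_e² = π² × 15500×10³ × 1.850 / 88.50² = 3.613×10^4 lb

P_cr ≈ 36.1 kip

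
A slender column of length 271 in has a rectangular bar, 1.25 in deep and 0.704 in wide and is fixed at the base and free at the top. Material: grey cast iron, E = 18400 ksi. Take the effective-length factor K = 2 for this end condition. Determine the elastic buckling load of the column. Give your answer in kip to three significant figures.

Buckling occurs about the weak axis: I_min = h·b³/12 with b = 0.704 in (the shorter side).
I_min = 1.25×0.704³/12 = 3.635×10^-2 in⁴
Effective length L_e = K·L = 2 × 271 = 542.0 in
P_cr = π²EI / L_e² = π² × 18400×10³ × 3.635×10^-2 / 542.0² = 22.47 lb

P_cr ≈ 0.0225 kip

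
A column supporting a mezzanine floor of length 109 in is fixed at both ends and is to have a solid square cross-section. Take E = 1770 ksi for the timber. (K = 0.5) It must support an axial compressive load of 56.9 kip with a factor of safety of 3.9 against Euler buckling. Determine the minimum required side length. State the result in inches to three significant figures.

a ≈ 4.61 in

Required P_cr = n·P = 3.9 × 56.9 = 221.9 kip
L_e = K·L = 0.5 × 109 = 54.50 in
Required I = P_cr·L_e²/(π²E) = 2.219×10^5 × 54.50² / (π² × 1.77×10^6) = 37.73 in⁴
Solid square: I = a⁴/12  ⇒  a = (12I)^(1/4) = (12×37.73)^(1/4) = 4.61 in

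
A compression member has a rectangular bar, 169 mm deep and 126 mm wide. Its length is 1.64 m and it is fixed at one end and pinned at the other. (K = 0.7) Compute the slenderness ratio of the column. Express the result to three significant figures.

For a rectangle r_min = b/√12 = 126/√12 = 36.37 mm
L_e = K·L = 0.7 × 1.64 m = 1.148 m = 1148.0 mm
λ = L_e / r_min = 1148.0 / 36.37 = 31.6

λ ≈ 31.6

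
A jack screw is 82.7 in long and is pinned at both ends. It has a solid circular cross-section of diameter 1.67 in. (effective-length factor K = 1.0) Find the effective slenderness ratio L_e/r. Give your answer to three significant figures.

λ ≈ 198

For a solid circle r = d/4 = 1.67/4 = 0.4175 in
L_e = K·L = 1 × 82.7 = 82.70 in
λ = L_e / r_min = 82.700 / 0.4175 = 198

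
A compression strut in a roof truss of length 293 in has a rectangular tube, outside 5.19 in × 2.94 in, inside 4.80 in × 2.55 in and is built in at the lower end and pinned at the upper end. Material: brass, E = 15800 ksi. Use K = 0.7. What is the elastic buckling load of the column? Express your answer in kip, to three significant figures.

P_cr ≈ 16.2 kip

Weak-axis I_min = (h_o·b_o³ − h_i·b_i³)/12 with b_o = 2.94, b_i = 2.550 in (shorter outer/inner sides).
I_min = (5.19×2.94³ − 4.800×2.550³)/12 = 4.358 in⁴
Effective length L_e = K·L = 0.7 × 293 = 205.1 in
P_cr = π²EI / L_e² = π² × 15800×10³ × 4.358 / 205.1² = 1.616×10^4 lb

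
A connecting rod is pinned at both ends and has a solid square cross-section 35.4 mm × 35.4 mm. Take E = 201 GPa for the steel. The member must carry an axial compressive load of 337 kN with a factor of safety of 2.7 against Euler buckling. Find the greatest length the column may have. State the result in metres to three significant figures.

I = a⁴/12 = 35.4⁴/12 = 1.309×10^5 mm⁴
I = 1.309×10^-7 m⁴
Required critical load P_cr = n·P = 2.7 × 337 = 909.9 kN = 9.099×10^5 N
From P_cr = π²EI/(K·L)²:  L = (1/K)·√(π²EI/P_cr) = (1/1)·√(π²×2.01×10^11×1.309×10^-7/9.099×10^5)
L = 0.534 m

L_max ≈ 0.534 m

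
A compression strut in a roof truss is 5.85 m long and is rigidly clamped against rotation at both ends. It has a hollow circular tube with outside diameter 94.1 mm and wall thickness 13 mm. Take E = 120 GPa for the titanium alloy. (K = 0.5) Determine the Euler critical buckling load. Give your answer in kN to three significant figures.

Inner diameter d_i = 94.1 − 2×13 = 68.10 mm
I = π(d_o⁴ − d_i⁴)/64 = π(94.1⁴ − 68.10⁴)/64 = 2.793×10^6 mm⁴
I = 2.793×10^6 mm⁴ = 2.793×10^-6 m⁴
Effective length L_e = K·L = 0.5 × 5.85 = 2.925 m
P_cr = π²EI / L_e² = π² × 120×10⁹ × 2.793×10^-6 / 2.925² = 3.866×10^5 N

P_cr ≈ 387 kN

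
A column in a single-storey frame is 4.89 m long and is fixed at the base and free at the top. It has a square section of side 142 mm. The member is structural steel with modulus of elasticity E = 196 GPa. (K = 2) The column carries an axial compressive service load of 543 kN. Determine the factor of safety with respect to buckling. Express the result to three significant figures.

I = a⁴/12 = 142⁴/12 = 3.388×10^7 mm⁴
I = 3.388×10^7 mm⁴ = 3.388×10^-5 m⁴
Effective length L_e = K·L = 2 × 4.89 = 9.780 m
P_cr = π²EI / L_e² = π² × 196×10⁹ × 3.388×10^-5 / 9.780² = 6.853×10^5 N
Factor of safety n = P_cr / P = 685.25 / 543 = 1.26

n ≈ 1.26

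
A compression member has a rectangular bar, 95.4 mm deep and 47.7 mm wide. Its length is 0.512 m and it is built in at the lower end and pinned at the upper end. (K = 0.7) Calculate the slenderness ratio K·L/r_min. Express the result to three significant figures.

Buckling occurs about the weak axis: I_min = h·b³/12 with b = 47.7 mm (the shorter side).
I_min = 95.4×47.7³/12 = 8.628×10^5 mm⁴
A = 4.551×10^3 mm²;  r_min = √(I/A) = √(8.628×10^5/4.551×10^3) = 13.77 mm
L_e = K·L = 0.7 × 0.512 m = 0.3584 m = 358.40 mm
λ = L_e / r_min = 358.40 / 13.77 = 26.0

λ ≈ 26.0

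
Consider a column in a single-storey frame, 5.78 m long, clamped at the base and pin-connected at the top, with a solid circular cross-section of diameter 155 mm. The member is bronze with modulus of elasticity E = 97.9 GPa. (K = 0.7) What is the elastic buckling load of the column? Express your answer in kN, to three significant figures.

P_cr ≈ 1670 kN

I = πd⁴/64 = π×155⁴/64 = 2.833×10^7 mm⁴
I = 2.833×10^7 mm⁴ = 2.833×10^-5 m⁴
Effective length L_e = K·L = 0.7 × 5.78 = 4.046 m
P_cr = π²EI / L_e² = π² × 97.9×10⁹ × 2.833×10^-5 / 4.046² = 1.672×10^6 N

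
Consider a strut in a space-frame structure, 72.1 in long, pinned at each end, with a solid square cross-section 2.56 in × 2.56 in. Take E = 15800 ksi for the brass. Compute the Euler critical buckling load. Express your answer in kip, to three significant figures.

I = a⁴/12 = 2.56⁴/12 = 3.579 in⁴
Effective length L_e = K·L = 1 × 72.1 = 72.10 in
P_cr = π²EI / L_e² = π² × 15800×10³ × 3.579 / 72.10² = 1.074×10^5 lb

P_cr ≈ 107 kip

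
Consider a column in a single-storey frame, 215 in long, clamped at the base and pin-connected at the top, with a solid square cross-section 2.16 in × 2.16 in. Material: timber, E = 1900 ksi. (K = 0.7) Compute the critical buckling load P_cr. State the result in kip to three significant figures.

I = a⁴/12 = 2.16⁴/12 = 1.814 in⁴
Effective length L_e = K·L = 0.7 × 215 = 150.5 in
P_cr = π²EI / L_e² = π² × 1900×10³ × 1.814 / 150.5² = 1.502×10^3 lb

P_cr ≈ 1.50 kip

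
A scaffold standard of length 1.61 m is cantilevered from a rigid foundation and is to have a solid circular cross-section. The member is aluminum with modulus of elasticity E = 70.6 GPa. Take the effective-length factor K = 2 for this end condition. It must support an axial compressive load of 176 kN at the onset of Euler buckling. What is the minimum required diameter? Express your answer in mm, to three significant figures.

d ≈ 85.5 mm

L_e = K·L = 2 × 1.61 = 3.220 m
Required I = P_cr·L_e²/(π²E) = 1.760×10^5 × 3.220² / (π² × 7.06×10^10) = 2.619×10^-6 m⁴
I_req = 2.619×10^6 mm⁴
Solid circle: I = πd⁴/64  ⇒  d = (64I/π)^(1/4) = (64×2.619×10^6/π)^(1/4) = 85.5 mm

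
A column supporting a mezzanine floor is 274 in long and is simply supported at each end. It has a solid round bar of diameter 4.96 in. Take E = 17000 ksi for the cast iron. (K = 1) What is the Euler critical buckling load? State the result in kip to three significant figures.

I = πd⁴/64 = π×4.96⁴/64 = 29.71 in⁴
Effective length L_e = K·L = 1 × 274 = 274.0 in
P_cr = π²EI / L_e² = π² × 17000×10³ × 29.71 / 274.0² = 6.640×10^4 lb

P_cr ≈ 66.4 kip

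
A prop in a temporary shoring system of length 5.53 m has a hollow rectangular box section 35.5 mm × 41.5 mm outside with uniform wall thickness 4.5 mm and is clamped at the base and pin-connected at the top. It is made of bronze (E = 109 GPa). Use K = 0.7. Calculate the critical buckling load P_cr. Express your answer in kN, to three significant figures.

Inner dimensions: h_i = 41.5 − 2×4.5 = 32.50 mm, b_i = 35.5 − 2×4.5 = 26.50 mm
Weak-axis I_min = (h_o·b_o³ − h_i·b_i³)/12 with b_o = 35.5, b_i = 26.50 mm (shorter outer/inner sides).
I_min = (41.5×35.5³ − 32.50×26.50³)/12 = 1.043×10^5 mm⁴
I = 1.043×10^5 mm⁴ = 1.043×10^-7 m⁴
Effective length L_e = K·L = 0.7 × 5.53 = 3.871 m
P_cr = π²EI / L_e² = π² × 109×10⁹ × 1.043×10^-7 / 3.871² = 7.489×10^3 N

P_cr ≈ 7.49 kN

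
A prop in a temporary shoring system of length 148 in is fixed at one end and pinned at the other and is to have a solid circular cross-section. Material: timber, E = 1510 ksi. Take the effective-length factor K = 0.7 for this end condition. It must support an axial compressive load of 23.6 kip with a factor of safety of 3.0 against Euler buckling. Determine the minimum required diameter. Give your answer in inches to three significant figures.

Required P_cr = n·P = 3.0 × 23.6 = 70.80 kip
L_e = K·L = 0.7 × 148 = 103.6 in
Required I = P_cr·L_e²/(π²E) = 7.080×10^4 × 103.6² / (π² × 1.51×10^6) = 50.99 in⁴
Solid circle: I = πd⁴/64  ⇒  d = (64I/π)^(1/4) = (64×50.99/π)^(1/4) = 5.68 in

d ≈ 5.68 in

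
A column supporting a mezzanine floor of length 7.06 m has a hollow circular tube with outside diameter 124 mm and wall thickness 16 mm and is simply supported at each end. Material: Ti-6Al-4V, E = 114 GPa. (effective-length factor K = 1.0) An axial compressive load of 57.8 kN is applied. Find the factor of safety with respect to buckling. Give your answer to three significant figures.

Inner diameter d_i = 124 − 2×16 = 92.00 mm
I = π(d_o⁴ − d_i⁴)/64 = π(124⁴ − 92.00⁴)/64 = 8.089×10^6 mm⁴
I = 8.089×10^6 mm⁴ = 8.089×10^-6 m⁴
Effective length L_e = K·L = 1 × 7.06 = 7.060 m
P_cr = π²EI / L_e² = π² × 114×10⁹ × 8.089×10^-6 / 7.060² = 1.826×10^5 N
Factor of safety n = P_cr / P = 182.59 / 57.8 = 3.16

n ≈ 3.16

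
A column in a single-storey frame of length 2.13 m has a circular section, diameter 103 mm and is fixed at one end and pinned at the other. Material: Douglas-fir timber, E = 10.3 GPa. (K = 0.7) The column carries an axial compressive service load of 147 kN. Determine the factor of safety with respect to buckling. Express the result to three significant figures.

n ≈ 1.72

I = πd⁴/64 = π×103⁴/64 = 5.525×10^6 mm⁴
I = 5.525×10^6 mm⁴ = 5.525×10^-6 m⁴
Effective length L_e = K·L = 0.7 × 2.13 = 1.491 m
P_cr = π²EI / L_e² = π² × 10.3×10⁹ × 5.525×10^-6 / 1.491² = 2.526×10^5 N
Factor of safety n = P_cr / P = 252.64 / 147 = 1.72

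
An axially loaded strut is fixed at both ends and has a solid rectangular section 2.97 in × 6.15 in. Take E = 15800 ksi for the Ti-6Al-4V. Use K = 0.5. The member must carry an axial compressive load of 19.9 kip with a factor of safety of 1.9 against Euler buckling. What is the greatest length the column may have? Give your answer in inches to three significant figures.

Buckling occurs about the weak axis: I_min = h·b³/12 with b = 2.97 in (the shorter side).
I_min = 6.15×2.97³/12 = 13.43 in⁴
Required critical load P_cr = n·P = 1.9 × 19.9 = 37.81 kip = 3.781×10^4 lb
From P_cr = π²EI/(K·L)²:  L = (1/K)·√(π²EI/P_cr) = (1/0.5)·√(π²×1.58×10^7×13.43/3.781×10^4)
L = 471 in

L_max ≈ 471 in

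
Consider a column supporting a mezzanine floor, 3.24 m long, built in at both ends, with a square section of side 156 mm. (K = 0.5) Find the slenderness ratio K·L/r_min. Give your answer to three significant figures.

For a square r = a/√12 = 156/√12 = 45.03 mm
L_e = K·L = 0.5 × 3.24 m = 1.620 m = 1620.0 mm
λ = L_e / r_min = 1620.0 / 45.03 = 36.0

λ ≈ 36.0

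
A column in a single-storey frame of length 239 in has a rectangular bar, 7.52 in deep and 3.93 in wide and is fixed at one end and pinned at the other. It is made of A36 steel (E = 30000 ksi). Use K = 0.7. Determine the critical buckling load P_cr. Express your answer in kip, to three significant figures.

Buckling occurs about the weak axis: I_min = h·b³/12 with b = 3.93 in (the shorter side).
I_min = 7.52×3.93³/12 = 38.04 in⁴
Effective length L_e = K·L = 0.7 × 239 = 167.3 in
P_cr = π²EI / L_e² = π² × 30000×10³ × 38.04 / 167.3² = 4.024×10^5 lb

P_cr ≈ 402 kip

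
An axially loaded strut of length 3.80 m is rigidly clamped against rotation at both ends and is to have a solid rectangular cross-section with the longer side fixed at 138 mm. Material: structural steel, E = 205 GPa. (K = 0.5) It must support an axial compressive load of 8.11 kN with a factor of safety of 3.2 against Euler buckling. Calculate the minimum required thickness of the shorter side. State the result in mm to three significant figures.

b ≈ 15.9 mm

Required P_cr = n·P = 3.2 × 8.11 = 25.95 kN
L_e = K·L = 0.5 × 3.80 = 1.900 m
Required I = P_cr·L_e²/(π²E) = 2.595×10^4 × 1.900² / (π² × 2.05×10^11) = 4.630×10^-8 m⁴
I_req = 4.630×10^4 mm⁴
Rectangle, weak axis: I_min = h·b³/12 with h = 138 mm fixed  ⇒  b = (12I/h)^(1/3) = 15.9 mm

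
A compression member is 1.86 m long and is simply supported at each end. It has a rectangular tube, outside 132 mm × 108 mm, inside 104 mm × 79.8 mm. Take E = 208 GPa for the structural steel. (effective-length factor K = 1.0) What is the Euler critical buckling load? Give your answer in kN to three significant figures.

P_cr ≈ 5610 kN

Weak-axis I_min = (h_o·b_o³ − h_i·b_i³)/12 with b_o = 108, b_i = 79.80 mm (shorter outer/inner sides).
I_min = (132×108³ − 104.0×79.80³)/12 = 9.453×10^6 mm⁴
I = 9.453×10^6 mm⁴ = 9.453×10^-6 m⁴
Effective length L_e = K·L = 1 × 1.86 = 1.860 m
P_cr = π²EI / L_e² = π² × 208×10⁹ × 9.453×10^-6 / 1.860² = 5.609×10^6 N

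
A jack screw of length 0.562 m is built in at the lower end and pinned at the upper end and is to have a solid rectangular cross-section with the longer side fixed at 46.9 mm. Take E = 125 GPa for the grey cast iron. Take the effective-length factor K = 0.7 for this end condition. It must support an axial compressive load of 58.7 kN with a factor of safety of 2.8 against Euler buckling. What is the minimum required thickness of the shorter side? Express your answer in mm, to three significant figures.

Required P_cr = n·P = 2.8 × 58.7 = 164.4 kN
L_e = K·L = 0.7 × 0.562 = 0.3934 m
Required I = P_cr·L_e²/(π²E) = 1.644×10^5 × 0.3934² / (π² × 1.25×10^11) = 2.062×10^-8 m⁴
I_req = 2.062×10^4 mm⁴
Rectangle, weak axis: I_min = h·b³/12 with h = 46.9 mm fixed  ⇒  b = (12I/h)^(1/3) = 17.4 mm

b ≈ 17.4 mm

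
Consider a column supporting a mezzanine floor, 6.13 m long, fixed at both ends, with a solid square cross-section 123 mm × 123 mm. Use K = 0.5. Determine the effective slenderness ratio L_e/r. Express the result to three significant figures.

For a square r = a/√12 = 123/√12 = 35.51 mm
L_e = K·L = 0.5 × 6.13 m = 3.065 m = 3065.0 mm
λ = L_e / r_min = 3065.0 / 35.51 = 86.3

λ ≈ 86.3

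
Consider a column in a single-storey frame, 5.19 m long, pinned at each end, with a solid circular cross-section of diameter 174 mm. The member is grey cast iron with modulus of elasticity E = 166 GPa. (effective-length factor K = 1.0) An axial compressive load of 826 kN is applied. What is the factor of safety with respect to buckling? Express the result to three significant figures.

n ≈ 3.31

I = πd⁴/64 = π×174⁴/64 = 4.500×10^7 mm⁴
I = 4.500×10^7 mm⁴ = 4.500×10^-5 m⁴
Effective length L_e = K·L = 1 × 5.19 = 5.190 m
P_cr = π²EI / L_e² = π² × 166×10⁹ × 4.500×10^-5 / 5.190² = 2.737×10^6 N
Factor of safety n = P_cr / P = 2736.8 / 826 = 3.31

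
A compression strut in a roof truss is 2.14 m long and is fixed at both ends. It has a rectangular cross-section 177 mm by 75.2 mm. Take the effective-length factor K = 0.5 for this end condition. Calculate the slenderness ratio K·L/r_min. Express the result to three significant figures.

Buckling occurs about the weak axis: I_min = h·b³/12 with b = 75.2 mm (the shorter side).
I_min = 177×75.2³/12 = 6.273×10^6 mm⁴
A = 1.331×10^4 mm²;  r_min = √(I/A) = √(6.273×10^6/1.331×10^4) = 21.71 mm
L_e = K·L = 0.5 × 2.14 m = 1.070 m = 1070.0 mm
λ = L_e / r_min = 1070.0 / 21.71 = 49.3

λ ≈ 49.3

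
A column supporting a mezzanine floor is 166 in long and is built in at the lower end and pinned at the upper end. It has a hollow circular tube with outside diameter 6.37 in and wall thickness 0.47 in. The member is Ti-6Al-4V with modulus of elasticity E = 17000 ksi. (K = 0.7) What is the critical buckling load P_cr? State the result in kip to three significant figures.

P_cr ≈ 474 kip

Inner diameter d_i = 6.37 − 2×0.47 = 5.430 in
I = π(d_o⁴ − d_i⁴)/64 = π(6.37⁴ − 5.430⁴)/64 = 38.15 in⁴
Effective length L_e = K·L = 0.7 × 166 = 116.2 in
P_cr = π²EI / L_e² = π² × 17000×10³ × 38.15 / 116.2² = 4.740×10^5 lb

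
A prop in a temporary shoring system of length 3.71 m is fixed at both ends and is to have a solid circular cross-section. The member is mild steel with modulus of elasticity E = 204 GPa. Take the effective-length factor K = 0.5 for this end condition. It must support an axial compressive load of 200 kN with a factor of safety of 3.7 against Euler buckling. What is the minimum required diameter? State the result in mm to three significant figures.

d ≈ 71.2 mm

Required P_cr = n·P = 3.7 × 200 = 740.0 kN
L_e = K·L = 0.5 × 3.71 = 1.855 m
Required I = P_cr·L_e²/(π²E) = 7.400×10^5 × 1.855² / (π² × 2.04×10^11) = 1.265×10^-6 m⁴
I_req = 1.265×10^6 mm⁴
Solid circle: I = πd⁴/64  ⇒  d = (64I/π)^(1/4) = (64×1.265×10^6/π)^(1/4) = 71.2 mm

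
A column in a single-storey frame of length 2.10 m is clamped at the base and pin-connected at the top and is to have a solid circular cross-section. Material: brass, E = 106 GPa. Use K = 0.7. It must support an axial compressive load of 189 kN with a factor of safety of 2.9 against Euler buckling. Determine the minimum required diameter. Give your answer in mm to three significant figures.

d ≈ 69.3 mm

Required P_cr = n·P = 2.9 × 189 = 548.1 kN
L_e = K·L = 0.7 × 2.10 = 1.470 m
Required I = P_cr·L_e²/(π²E) = 5.481×10^5 × 1.470² / (π² × 1.06×10^11) = 1.132×10^-6 m⁴
I_req = 1.132×10^6 mm⁴
Solid circle: I = πd⁴/64  ⇒  d = (64I/π)^(1/4) = (64×1.132×10^6/π)^(1/4) = 69.3 mm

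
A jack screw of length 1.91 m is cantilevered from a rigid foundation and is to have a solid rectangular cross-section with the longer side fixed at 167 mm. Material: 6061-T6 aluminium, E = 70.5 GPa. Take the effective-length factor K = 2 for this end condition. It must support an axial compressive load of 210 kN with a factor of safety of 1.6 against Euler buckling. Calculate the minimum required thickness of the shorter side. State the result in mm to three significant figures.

b ≈ 79.7 mm

Required P_cr = n·P = 1.6 × 210 = 336.0 kN
L_e = K·L = 2 × 1.91 = 3.820 m
Required I = P_cr·L_e²/(π²E) = 3.360×10^5 × 3.820² / (π² × 7.05×10^10) = 7.047×10^-6 m⁴
I_req = 7.047×10^6 mm⁴
Rectangle, weak axis: I_min = h·b³/12 with h = 167 mm fixed  ⇒  b = (12I/h)^(1/3) = 79.7 mm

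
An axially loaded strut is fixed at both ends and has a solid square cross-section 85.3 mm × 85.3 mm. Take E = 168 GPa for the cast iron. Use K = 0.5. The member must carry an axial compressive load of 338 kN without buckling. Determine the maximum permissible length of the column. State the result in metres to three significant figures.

I = a⁴/12 = 85.3⁴/12 = 4.412×10^6 mm⁴
I = 4.412×10^-6 m⁴
At the buckling limit P_cr = P = 3.380×10^5 N
From P_cr = π²EI/(K·L)²:  L = (1/K)·√(π²EI/P_cr) = (1/0.5)·√(π²×1.68×10^11×4.412×10^-6/3.380×10^5)
L = 9.30 m

L_max ≈ 9.30 m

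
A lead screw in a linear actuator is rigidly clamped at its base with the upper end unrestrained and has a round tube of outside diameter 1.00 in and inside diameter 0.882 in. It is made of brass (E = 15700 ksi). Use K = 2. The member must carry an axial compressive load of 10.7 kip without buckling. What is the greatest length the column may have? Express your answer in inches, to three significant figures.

d_o = 1.00 in, d_i = 0.882 in
I = π(d_o⁴ − d_i⁴)/64 = π(1.00⁴ − 0.8820⁴)/64 = 1.938×10^-2 in⁴
At the buckling limit P_cr = P = 1.070×10^4 lb
From P_cr = π²EI/(K·L)²:  L = (1/K)·√(π²EI/P_cr) = (1/2)·√(π²×1.57×10^7×1.938×10^-2/1.070×10^4)
L = 8.38 in

L_max ≈ 8.38 in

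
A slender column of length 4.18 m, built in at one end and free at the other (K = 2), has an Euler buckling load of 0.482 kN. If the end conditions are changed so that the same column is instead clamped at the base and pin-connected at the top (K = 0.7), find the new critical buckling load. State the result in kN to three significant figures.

P_cr ≈ 3.93 kN

P_cr ∝ 1/K², so P_cr,new = P_cr,old × (K_old/K_new)² = 0.482 × (2/0.7)²
= 0.482 × 8.163 = 3.93 kN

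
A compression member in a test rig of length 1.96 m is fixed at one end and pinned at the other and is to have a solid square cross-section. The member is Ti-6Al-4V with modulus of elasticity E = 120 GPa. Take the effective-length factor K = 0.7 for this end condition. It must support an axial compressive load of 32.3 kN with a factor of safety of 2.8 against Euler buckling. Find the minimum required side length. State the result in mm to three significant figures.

Required P_cr = n·P = 2.8 × 32.3 = 90.44 kN
L_e = K·L = 0.7 × 1.96 = 1.372 m
Required I = P_cr·L_e²/(π²E) = 9.044×10^4 × 1.372² / (π² × 1.20×10^11) = 1.437×10^-7 m⁴
I_req = 1.437×10^5 mm⁴
Solid square: I = a⁴/12  ⇒  a = (12I)^(1/4) = (12×1.437×10^5)^(1/4) = 36.2 mm

a ≈ 36.2 mm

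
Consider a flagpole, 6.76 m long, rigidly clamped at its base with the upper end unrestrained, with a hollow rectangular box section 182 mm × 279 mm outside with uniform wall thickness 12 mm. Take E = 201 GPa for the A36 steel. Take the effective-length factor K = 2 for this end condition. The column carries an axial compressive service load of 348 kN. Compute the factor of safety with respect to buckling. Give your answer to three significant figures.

n ≈ 1.76

Inner dimensions: h_i = 279 − 2×12 = 255.0 mm, b_i = 182 − 2×12 = 158.0 mm
Weak-axis I_min = (h_o·b_o³ − h_i·b_i³)/12 with b_o = 182, b_i = 158.0 mm (shorter outer/inner sides).
I_min = (279×182³ − 255.0×158.0³)/12 = 5.635×10^7 mm⁴
I = 5.635×10^7 mm⁴ = 5.635×10^-5 m⁴
Effective length L_e = K·L = 2 × 6.76 = 13.52 m
P_cr = π²EI / L_e² = π² × 201×10⁹ × 5.635×10^-5 / 13.52² = 6.115×10^5 N
Factor of safety n = P_cr / P = 611.53 / 348 = 1.76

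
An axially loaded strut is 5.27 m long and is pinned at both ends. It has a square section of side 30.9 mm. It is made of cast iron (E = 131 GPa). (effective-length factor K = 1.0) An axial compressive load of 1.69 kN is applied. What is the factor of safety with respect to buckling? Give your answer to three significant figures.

n ≈ 2.09

I = a⁴/12 = 30.9⁴/12 = 7.597×10^4 mm⁴
I = 7.597×10^4 mm⁴ = 7.597×10^-8 m⁴
Effective length L_e = K·L = 1 × 5.27 = 5.270 m
P_cr = π²EI / L_e² = π² × 131×10⁹ × 7.597×10^-8 / 5.270² = 3.537×10^3 N
Factor of safety n = P_cr / P = 3.5367 / 1.69 = 2.09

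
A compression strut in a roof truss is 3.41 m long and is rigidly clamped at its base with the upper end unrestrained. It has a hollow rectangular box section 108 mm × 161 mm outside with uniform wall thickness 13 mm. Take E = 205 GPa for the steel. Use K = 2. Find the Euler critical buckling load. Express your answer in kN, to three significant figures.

Inner dimensions: h_i = 161 − 2×13 = 135.0 mm, b_i = 108 − 2×13 = 82.00 mm
Weak-axis I_min = (h_o·b_o³ − h_i·b_i³)/12 with b_o = 108, b_i = 82.00 mm (shorter outer/inner sides).
I_min = (161×108³ − 135.0×82.00³)/12 = 1.070×10^7 mm⁴
I = 1.070×10^7 mm⁴ = 1.070×10^-5 m⁴
Effective length L_e = K·L = 2 × 3.41 = 6.820 m
P_cr = π²EI / L_e² = π² × 205×10⁹ × 1.070×10^-5 / 6.820² = 4.654×10^5 N

P_cr ≈ 465 kN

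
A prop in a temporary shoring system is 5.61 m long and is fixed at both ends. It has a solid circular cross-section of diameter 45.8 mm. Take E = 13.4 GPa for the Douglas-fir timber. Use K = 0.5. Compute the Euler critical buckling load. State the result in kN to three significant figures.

I = πd⁴/64 = π×45.8⁴/64 = 2.160×10^5 mm⁴
I = 2.160×10^5 mm⁴ = 2.160×10^-7 m⁴
Effective length L_e = K·L = 0.5 × 5.61 = 2.805 m
P_cr = π²EI / L_e² = π² × 13.4×10⁹ × 2.160×10^-7 / 2.805² = 3.631×10^3 N

P_cr ≈ 3.63 kN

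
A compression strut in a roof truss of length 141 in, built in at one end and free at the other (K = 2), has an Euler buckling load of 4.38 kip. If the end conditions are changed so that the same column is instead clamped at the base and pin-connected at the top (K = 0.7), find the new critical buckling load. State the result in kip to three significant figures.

P_cr ∝ 1/K², so P_cr,new = P_cr,old × (K_old/K_new)² = 4.38 × (2/0.7)²
= 4.38 × 8.163 = 35.8 kip

P_cr ≈ 35.8 kip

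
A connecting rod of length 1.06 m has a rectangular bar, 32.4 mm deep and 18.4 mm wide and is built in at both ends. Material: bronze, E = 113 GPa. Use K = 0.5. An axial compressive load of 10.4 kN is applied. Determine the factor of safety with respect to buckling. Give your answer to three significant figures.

Buckling occurs about the weak axis: I_min = h·b³/12 with b = 18.4 mm (the shorter side).
I_min = 32.4×18.4³/12 = 1.682×10^4 mm⁴
I = 1.682×10^4 mm⁴ = 1.682×10^-8 m⁴
Effective length L_e = K·L = 0.5 × 1.06 = 0.5300 m
P_cr = π²EI / L_e² = π² × 113×10⁹ × 1.682×10^-8 / 0.5300² = 6.678×10^4 N
Factor of safety n = P_cr / P = 66.780 / 10.4 = 6.42

n ≈ 6.42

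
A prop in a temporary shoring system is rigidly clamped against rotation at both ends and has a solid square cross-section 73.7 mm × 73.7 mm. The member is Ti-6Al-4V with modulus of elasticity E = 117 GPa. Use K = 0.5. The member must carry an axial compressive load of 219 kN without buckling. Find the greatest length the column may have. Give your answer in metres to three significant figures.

I = a⁴/12 = 73.7⁴/12 = 2.459×10^6 mm⁴
I = 2.459×10^-6 m⁴
At the buckling limit P_cr = P = 2.190×10^5 N
From P_cr = π²EI/(K·L)²:  L = (1/K)·√(π²EI/P_cr) = (1/0.5)·√(π²×1.17×10^11×2.459×10^-6/2.190×10^5)
L = 7.20 m

L_max ≈ 7.20 m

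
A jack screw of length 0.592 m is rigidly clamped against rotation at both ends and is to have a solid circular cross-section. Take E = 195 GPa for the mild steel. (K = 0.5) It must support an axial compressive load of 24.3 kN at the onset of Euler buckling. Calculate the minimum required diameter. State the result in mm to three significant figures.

d ≈ 12.3 mm

L_e = K·L = 0.5 × 0.592 = 0.2960 m
Required I = P_cr·L_e²/(π²E) = 2.430×10^4 × 0.2960² / (π² × 1.95×10^11) = 1.106×10^-9 m⁴
I_req = 1.106×10^3 mm⁴
Solid circle: I = πd⁴/64  ⇒  d = (64I/π)^(1/4) = (64×1.106×10^3/π)^(1/4) = 12.3 mm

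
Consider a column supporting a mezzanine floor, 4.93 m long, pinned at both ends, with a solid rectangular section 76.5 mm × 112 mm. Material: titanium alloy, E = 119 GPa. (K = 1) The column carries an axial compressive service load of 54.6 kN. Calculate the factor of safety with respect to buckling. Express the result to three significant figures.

n ≈ 3.70

Buckling occurs about the weak axis: I_min = h·b³/12 with b = 76.5 mm (the shorter side).
I_min = 112×76.5³/12 = 4.179×10^6 mm⁴
I = 4.179×10^6 mm⁴ = 4.179×10^-6 m⁴
Effective length L_e = K·L = 1 × 4.93 = 4.930 m
P_cr = π²EI / L_e² = π² × 119×10⁹ × 4.179×10^-6 / 4.930² = 2.019×10^5 N
Factor of safety n = P_cr / P = 201.92 / 54.6 = 3.70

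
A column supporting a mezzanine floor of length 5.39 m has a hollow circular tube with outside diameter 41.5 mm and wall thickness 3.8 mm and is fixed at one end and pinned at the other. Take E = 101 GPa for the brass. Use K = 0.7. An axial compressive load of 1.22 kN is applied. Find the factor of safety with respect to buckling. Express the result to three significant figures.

n ≈ 4.64

Inner diameter d_i = 41.5 − 2×3.8 = 33.90 mm
I = π(d_o⁴ − d_i⁴)/64 = π(41.5⁴ − 33.90⁴)/64 = 8.077×10^4 mm⁴
I = 8.077×10^4 mm⁴ = 8.077×10^-8 m⁴
Effective length L_e = K·L = 0.7 × 5.39 = 3.773 m
P_cr = π²EI / L_e² = π² × 101×10⁹ × 8.077×10^-8 / 3.773² = 5.656×10^3 N
Factor of safety n = P_cr / P = 5.6559 / 1.22 = 4.64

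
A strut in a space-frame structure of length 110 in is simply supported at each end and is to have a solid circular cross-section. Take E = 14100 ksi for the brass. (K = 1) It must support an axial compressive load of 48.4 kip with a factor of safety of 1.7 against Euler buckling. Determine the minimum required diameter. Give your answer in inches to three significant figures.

d ≈ 3.47 in

Required P_cr = n·P = 1.7 × 48.4 = 82.28 kip
L_e = K·L = 1 × 110 = 110.0 in
Required I = P_cr·L_e²/(π²E) = 8.228×10^4 × 110.0² / (π² × 1.41×10^7) = 7.154 in⁴
Solid circle: I = πd⁴/64  ⇒  d = (64I/π)^(1/4) = (64×7.154/π)^(1/4) = 3.47 in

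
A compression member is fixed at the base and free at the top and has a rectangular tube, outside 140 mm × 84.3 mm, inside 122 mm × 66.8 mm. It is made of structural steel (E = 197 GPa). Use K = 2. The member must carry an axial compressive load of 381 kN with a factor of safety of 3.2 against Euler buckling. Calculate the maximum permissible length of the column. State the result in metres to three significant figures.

L_max ≈ 1.26 m

Weak-axis I_min = (h_o·b_o³ − h_i·b_i³)/12 with b_o = 84.3, b_i = 66.80 mm (shorter outer/inner sides).
I_min = (140×84.3³ − 122.0×66.80³)/12 = 3.959×10^6 mm⁴
I = 3.959×10^-6 m⁴
Required critical load P_cr = n·P = 3.2 × 381 = 1219 kN = 1.219×10^6 N
From P_cr = π²EI/(K·L)²:  L = (1/K)·√(π²EI/P_cr) = (1/2)·√(π²×1.97×10^11×3.959×10^-6/1.219×10^6)
L = 1.26 m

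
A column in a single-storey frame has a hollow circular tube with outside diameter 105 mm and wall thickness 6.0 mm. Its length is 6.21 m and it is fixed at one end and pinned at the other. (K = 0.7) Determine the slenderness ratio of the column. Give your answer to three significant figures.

λ ≈ 124

Inner diameter d_i = 105 − 2×6.0 = 93.00 mm
I = π(d_o⁴ − d_i⁴)/64 = π(105⁴ − 93.00⁴)/64 = 2.295×10^6 mm⁴
A = 1.866×10^3 mm²;  r_min = √(I/A) = √(2.295×10^6/1.866×10^3) = 35.07 mm
L_e = K·L = 0.7 × 6.21 m = 4.347 m = 4347.0 mm
λ = L_e / r_min = 4347.0 / 35.07 = 124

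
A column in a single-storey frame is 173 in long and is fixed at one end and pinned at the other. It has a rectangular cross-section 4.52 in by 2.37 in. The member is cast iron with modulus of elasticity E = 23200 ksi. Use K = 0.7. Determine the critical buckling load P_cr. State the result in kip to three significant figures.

Buckling occurs about the weak axis: I_min = h·b³/12 with b = 2.37 in (the shorter side).
I_min = 4.52×2.37³/12 = 5.014 in⁴
Effective length L_e = K·L = 0.7 × 173 = 121.1 in
P_cr = π²EI / L_e² = π² × 23200×10³ × 5.014 / 121.1² = 7.829×10^4 lb

P_cr ≈ 78.3 kip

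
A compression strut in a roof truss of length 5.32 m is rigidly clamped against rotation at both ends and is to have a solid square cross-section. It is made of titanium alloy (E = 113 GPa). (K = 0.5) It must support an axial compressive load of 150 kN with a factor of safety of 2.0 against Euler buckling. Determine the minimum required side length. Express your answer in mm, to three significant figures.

Required P_cr = n·P = 2.0 × 150 = 300.0 kN
L_e = K·L = 0.5 × 5.32 = 2.660 m
Required I = P_cr·L_e²/(π²E) = 3.000×10^5 × 2.660² / (π² × 1.13×10^11) = 1.903×10^-6 m⁴
I_req = 1.903×10^6 mm⁴
Solid square: I = a⁴/12  ⇒  a = (12I)^(1/4) = (12×1.903×10^6)^(1/4) = 69.1 mm

a ≈ 69.1 mm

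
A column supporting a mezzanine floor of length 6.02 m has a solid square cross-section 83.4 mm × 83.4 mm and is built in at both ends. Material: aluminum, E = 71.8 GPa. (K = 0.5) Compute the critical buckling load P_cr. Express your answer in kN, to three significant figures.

P_cr ≈ 315 kN

I = a⁴/12 = 83.4⁴/12 = 4.032×10^6 mm⁴
I = 4.032×10^6 mm⁴ = 4.032×10^-6 m⁴
Effective length L_e = K·L = 0.5 × 6.02 = 3.010 m
P_cr = π²EI / L_e² = π² × 71.8×10⁹ × 4.032×10^-6 / 3.010² = 3.153×10^5 N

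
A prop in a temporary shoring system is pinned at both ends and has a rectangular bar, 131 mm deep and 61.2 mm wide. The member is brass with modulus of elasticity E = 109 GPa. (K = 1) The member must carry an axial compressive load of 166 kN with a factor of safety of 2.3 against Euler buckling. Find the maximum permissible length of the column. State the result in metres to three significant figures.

L_max ≈ 2.66 m

Buckling occurs about the weak axis: I_min = h·b³/12 with b = 61.2 mm (the shorter side).
I_min = 131×61.2³/12 = 2.502×10^6 mm⁴
I = 2.502×10^-6 m⁴
Required critical load P_cr = n·P = 2.3 × 166 = 381.8 kN = 3.818×10^5 N
From P_cr = π²EI/(K·L)²:  L = (1/K)·√(π²EI/P_cr) = (1/1)·√(π²×1.09×10^11×2.502×10^-6/3.818×10^5)
L = 2.66 m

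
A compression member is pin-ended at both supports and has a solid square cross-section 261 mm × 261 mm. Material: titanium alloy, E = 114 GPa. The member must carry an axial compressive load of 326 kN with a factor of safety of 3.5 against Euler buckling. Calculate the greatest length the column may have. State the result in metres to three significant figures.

L_max ≈ 19.5 m

I = a⁴/12 = 261⁴/12 = 3.867×10^8 mm⁴
I = 3.867×10^-4 m⁴
Required critical load P_cr = n·P = 3.5 × 326 = 1141 kN = 1.141×10^6 N
From P_cr = π²EI/(K·L)²:  L = (1/K)·√(π²EI/P_cr) = (1/1)·√(π²×1.14×10^11×3.867×10^-4/1.141×10^6)
L = 19.5 m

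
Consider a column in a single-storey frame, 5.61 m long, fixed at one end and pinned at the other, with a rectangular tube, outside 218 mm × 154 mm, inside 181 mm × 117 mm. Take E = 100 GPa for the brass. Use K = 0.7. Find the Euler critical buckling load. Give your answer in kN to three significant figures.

P_cr ≈ 2700 kN

Weak-axis I_min = (h_o·b_o³ − h_i·b_i³)/12 with b_o = 154, b_i = 117.0 mm (shorter outer/inner sides).
I_min = (218×154³ − 181.0×117.0³)/12 = 4.219×10^7 mm⁴
I = 4.219×10^7 mm⁴ = 4.219×10^-5 m⁴
Effective length L_e = K·L = 0.7 × 5.61 = 3.927 m
P_cr = π²EI / L_e² = π² × 100×10⁹ × 4.219×10^-5 / 3.927² = 2.700×10^6 N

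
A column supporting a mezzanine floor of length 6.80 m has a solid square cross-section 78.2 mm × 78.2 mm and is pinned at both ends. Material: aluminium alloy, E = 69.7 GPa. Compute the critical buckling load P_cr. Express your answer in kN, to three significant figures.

P_cr ≈ 46.4 kN

I = a⁴/12 = 78.2⁴/12 = 3.116×10^6 mm⁴
I = 3.116×10^6 mm⁴ = 3.116×10^-6 m⁴
Effective length L_e = K·L = 1 × 6.80 = 6.800 m
P_cr = π²EI / L_e² = π² × 69.7×10⁹ × 3.116×10^-6 / 6.800² = 4.636×10^4 N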